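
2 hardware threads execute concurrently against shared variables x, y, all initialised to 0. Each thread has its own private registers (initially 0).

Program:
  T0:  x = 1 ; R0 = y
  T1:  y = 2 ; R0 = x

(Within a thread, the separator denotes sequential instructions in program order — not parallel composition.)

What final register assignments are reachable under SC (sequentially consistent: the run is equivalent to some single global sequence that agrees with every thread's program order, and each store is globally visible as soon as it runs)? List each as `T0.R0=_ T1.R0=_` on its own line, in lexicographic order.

T0.R0=0 T1.R0=1
T0.R0=2 T1.R0=0
T0.R0=2 T1.R0=1

outcome vector order: (T0.R0,T1.R0)
|SC outcomes| = 3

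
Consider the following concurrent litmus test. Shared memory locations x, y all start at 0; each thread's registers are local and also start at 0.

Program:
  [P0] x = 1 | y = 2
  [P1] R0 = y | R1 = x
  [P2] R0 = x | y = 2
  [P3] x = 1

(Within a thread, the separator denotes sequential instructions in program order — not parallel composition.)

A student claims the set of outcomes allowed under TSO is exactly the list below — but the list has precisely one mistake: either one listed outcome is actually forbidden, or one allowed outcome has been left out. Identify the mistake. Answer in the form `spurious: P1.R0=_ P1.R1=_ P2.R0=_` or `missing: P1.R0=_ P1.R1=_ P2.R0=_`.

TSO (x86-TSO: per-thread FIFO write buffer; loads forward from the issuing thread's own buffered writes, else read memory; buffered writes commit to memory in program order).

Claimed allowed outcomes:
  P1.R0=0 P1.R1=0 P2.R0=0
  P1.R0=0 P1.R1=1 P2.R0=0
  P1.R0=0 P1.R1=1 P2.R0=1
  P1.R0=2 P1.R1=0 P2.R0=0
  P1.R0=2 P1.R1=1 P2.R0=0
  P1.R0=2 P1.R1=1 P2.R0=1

outcome vector order: (P1.R0,P1.R1,P2.R0)
TSO (7): <0 0 0>; <0 0 1>; <0 1 0>; <0 1 1>; <2 0 0>; <2 1 0>; <2 1 1>
TSO∖claimed = {<0 0 1>}

missing: P1.R0=0 P1.R1=0 P2.R0=1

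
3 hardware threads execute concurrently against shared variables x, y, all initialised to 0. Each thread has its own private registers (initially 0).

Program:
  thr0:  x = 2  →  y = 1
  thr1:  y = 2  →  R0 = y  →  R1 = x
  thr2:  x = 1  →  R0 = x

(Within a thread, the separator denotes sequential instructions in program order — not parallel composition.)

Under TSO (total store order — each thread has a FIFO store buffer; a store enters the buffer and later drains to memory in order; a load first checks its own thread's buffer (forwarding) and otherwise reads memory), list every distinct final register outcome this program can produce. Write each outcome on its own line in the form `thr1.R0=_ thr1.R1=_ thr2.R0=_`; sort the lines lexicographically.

outcome vector order: (thr1.R0,thr1.R1,thr2.R0)
|TSO outcomes| = 9

thr1.R0=1 thr1.R1=1 thr2.R0=1
thr1.R0=1 thr1.R1=2 thr2.R0=1
thr1.R0=1 thr1.R1=2 thr2.R0=2
thr1.R0=2 thr1.R1=0 thr2.R0=1
thr1.R0=2 thr1.R1=0 thr2.R0=2
thr1.R0=2 thr1.R1=1 thr2.R0=1
thr1.R0=2 thr1.R1=1 thr2.R0=2
thr1.R0=2 thr1.R1=2 thr2.R0=1
thr1.R0=2 thr1.R1=2 thr2.R0=2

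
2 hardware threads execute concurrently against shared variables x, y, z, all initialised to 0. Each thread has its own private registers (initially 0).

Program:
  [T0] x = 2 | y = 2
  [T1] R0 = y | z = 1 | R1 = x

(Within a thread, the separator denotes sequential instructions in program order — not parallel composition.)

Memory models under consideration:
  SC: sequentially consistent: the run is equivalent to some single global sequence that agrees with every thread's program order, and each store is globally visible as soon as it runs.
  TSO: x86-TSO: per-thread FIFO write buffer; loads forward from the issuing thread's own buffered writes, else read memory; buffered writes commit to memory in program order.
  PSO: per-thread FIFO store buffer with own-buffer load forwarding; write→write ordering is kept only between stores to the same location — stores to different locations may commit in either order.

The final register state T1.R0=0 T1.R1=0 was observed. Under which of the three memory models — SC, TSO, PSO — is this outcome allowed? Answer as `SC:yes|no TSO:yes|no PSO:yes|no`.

outcome vector order: (T1.R0,T1.R1)
SC (3): (0,0) (0,2) (2,2)
TSO (3): (0,0) (0,2) (2,2)
PSO (4): (0,0) (0,2) (2,0) (2,2)
target (0,0) ∈ {SC,TSO,PSO}

SC:yes TSO:yes PSO:yes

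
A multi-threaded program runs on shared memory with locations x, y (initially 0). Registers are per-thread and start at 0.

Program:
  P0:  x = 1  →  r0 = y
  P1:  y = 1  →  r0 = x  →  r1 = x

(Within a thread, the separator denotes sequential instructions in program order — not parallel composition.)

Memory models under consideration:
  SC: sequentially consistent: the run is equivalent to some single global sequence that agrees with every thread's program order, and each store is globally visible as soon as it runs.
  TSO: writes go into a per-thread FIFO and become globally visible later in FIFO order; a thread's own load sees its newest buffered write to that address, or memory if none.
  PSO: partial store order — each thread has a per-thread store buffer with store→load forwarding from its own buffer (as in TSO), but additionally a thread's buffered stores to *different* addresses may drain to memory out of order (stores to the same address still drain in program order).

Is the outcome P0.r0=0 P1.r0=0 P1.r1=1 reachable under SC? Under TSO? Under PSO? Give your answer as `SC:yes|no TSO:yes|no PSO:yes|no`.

outcome vector order: (P0.r0,P1.r0,P1.r1)
SC (4): 0/1/1; 1/0/0; 1/0/1; 1/1/1
TSO (6): 0/0/0; 0/0/1; 0/1/1; 1/0/0; 1/0/1; 1/1/1
PSO (6): 0/0/0; 0/0/1; 0/1/1; 1/0/0; 1/0/1; 1/1/1
target 0/0/1 ∈ {TSO,PSO}

SC:no TSO:yes PSO:yes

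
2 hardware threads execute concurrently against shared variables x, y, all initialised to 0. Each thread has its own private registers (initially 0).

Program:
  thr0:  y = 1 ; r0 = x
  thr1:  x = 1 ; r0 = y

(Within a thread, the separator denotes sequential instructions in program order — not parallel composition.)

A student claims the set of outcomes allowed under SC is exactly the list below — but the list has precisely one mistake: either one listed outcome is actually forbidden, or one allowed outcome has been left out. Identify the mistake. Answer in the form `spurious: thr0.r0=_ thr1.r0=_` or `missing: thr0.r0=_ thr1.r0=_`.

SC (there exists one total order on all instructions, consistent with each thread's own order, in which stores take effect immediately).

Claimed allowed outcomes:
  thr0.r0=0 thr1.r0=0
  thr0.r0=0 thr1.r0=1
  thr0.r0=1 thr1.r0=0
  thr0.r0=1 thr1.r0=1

spurious: thr0.r0=0 thr1.r0=0

outcome vector order: (thr0.r0,thr1.r0)
SC: 3 outcomes — {(0,1); (1,0); (1,1)}
claimed∖SC = {(0,0)}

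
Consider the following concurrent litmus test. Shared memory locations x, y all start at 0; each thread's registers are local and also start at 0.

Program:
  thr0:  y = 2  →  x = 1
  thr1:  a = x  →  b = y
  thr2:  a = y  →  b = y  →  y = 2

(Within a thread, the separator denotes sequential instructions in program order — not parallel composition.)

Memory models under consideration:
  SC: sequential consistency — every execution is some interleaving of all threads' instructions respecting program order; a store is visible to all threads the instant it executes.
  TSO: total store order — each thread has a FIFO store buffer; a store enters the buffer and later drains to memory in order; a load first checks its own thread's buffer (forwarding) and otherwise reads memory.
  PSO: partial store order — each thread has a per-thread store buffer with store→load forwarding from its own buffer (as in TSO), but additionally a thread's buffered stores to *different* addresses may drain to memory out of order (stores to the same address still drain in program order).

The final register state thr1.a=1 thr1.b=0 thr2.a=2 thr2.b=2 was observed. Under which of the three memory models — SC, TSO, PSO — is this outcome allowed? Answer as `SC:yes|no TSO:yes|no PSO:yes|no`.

SC:no TSO:no PSO:yes

outcome vector order: (thr1.a,thr1.b,thr2.a,thr2.b)
[SC] allowed = {0000, 0002, 0022, 0200, 0202, 0222, 1200, 1202, 1222}
[TSO] allowed = {0000, 0002, 0022, 0200, 0202, 0222, 1200, 1202, 1222}
[PSO] allowed = {0000, 0002, 0022, 0200, 0202, 0222, 1000, 1002, 1022, 1200, 1202, 1222}
target 1022 ∈ {PSO}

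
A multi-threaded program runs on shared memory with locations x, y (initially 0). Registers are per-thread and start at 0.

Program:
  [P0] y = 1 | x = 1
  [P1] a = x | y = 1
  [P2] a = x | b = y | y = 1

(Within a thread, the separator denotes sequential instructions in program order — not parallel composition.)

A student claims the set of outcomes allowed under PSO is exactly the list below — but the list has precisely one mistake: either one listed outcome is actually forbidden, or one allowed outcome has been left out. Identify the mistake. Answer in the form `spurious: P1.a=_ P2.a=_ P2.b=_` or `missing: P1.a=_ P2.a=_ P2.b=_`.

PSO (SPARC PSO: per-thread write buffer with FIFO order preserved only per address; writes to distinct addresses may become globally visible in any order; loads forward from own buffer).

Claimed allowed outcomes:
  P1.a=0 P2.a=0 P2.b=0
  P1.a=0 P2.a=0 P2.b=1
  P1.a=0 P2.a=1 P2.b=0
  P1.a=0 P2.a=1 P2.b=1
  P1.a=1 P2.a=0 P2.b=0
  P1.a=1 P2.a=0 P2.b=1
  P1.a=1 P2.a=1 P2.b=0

missing: P1.a=1 P2.a=1 P2.b=1

outcome vector order: (P1.a,P2.a,P2.b)
PSO: 8 outcomes — {<0 0 0>; <0 0 1>; <0 1 0>; <0 1 1>; <1 0 0>; <1 0 1>; <1 1 0>; <1 1 1>}
PSO∖claimed = {<1 1 1>}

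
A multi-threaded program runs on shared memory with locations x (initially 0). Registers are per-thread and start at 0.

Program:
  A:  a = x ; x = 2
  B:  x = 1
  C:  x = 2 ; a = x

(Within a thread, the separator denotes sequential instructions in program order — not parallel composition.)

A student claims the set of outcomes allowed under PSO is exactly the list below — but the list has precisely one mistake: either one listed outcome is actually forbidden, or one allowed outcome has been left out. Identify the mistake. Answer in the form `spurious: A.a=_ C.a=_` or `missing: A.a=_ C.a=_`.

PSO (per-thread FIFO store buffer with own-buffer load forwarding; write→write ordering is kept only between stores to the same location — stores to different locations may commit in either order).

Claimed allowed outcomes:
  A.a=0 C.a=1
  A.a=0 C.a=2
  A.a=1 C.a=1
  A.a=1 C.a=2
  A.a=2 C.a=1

outcome vector order: (A.a,C.a)
[PSO] allowed = {01, 02, 11, 12, 21, 22}
PSO∖claimed = {22}

missing: A.a=2 C.a=2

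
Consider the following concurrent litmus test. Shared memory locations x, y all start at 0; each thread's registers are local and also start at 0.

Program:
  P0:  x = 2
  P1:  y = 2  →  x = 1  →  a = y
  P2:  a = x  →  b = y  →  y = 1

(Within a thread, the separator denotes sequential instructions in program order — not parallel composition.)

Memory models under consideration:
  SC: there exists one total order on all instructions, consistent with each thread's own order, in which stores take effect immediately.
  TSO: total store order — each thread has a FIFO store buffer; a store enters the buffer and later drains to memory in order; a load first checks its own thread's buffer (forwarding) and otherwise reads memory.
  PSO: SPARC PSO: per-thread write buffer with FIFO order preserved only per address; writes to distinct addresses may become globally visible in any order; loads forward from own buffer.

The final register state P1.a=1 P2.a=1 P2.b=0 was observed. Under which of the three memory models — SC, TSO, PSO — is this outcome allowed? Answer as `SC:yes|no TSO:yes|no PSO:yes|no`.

outcome vector order: (P1.a,P2.a,P2.b)
SC (10): (1,0,0) (1,0,2) (1,1,2) (1,2,0) (1,2,2) (2,0,0) (2,0,2) (2,1,2) (2,2,0) (2,2,2)
TSO (10): (1,0,0) (1,0,2) (1,1,2) (1,2,0) (1,2,2) (2,0,0) (2,0,2) (2,1,2) (2,2,0) (2,2,2)
PSO (12): (1,0,0) (1,0,2) (1,1,0) (1,1,2) (1,2,0) (1,2,2) (2,0,0) (2,0,2) (2,1,0) (2,1,2) (2,2,0) (2,2,2)
target (1,1,0) ∈ {PSO}

SC:no TSO:no PSO:yes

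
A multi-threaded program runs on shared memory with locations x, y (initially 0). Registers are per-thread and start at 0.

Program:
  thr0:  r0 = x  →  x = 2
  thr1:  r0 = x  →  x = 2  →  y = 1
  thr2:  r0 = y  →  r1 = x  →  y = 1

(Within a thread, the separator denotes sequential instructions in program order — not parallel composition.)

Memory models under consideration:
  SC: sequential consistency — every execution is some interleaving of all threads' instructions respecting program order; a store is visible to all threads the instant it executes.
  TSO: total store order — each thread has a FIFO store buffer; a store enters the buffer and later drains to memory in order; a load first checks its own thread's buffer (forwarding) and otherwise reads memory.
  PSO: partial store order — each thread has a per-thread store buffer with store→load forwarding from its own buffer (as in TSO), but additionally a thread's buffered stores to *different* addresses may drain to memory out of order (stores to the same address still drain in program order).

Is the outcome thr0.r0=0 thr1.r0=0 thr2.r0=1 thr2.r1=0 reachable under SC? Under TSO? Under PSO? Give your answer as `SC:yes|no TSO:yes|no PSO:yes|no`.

outcome vector order: (thr0.r0,thr1.r0,thr2.r0,thr2.r1)
under SC → (0,0,0,0) (0,0,0,2) (0,0,1,2) (0,2,0,0) (0,2,0,2) (0,2,1,2) (2,0,0,0) (2,0,0,2) (2,0,1,2)
under TSO → (0,0,0,0) (0,0,0,2) (0,0,1,2) (0,2,0,0) (0,2,0,2) (0,2,1,2) (2,0,0,0) (2,0,0,2) (2,0,1,2)
under PSO → (0,0,0,0) (0,0,0,2) (0,0,1,0) (0,0,1,2) (0,2,0,0) (0,2,0,2) (0,2,1,2) (2,0,0,0) (2,0,0,2) (2,0,1,0) (2,0,1,2)
target (0,0,1,0) ∈ {PSO}

SC:no TSO:no PSO:yes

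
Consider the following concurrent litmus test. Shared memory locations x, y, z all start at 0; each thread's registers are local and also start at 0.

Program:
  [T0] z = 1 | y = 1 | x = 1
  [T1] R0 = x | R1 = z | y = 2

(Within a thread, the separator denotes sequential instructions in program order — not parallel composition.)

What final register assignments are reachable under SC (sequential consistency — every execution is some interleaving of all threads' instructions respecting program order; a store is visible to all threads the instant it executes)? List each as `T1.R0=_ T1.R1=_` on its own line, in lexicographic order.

T1.R0=0 T1.R1=0
T1.R0=0 T1.R1=1
T1.R0=1 T1.R1=1

outcome vector order: (T1.R0,T1.R1)
|SC outcomes| = 3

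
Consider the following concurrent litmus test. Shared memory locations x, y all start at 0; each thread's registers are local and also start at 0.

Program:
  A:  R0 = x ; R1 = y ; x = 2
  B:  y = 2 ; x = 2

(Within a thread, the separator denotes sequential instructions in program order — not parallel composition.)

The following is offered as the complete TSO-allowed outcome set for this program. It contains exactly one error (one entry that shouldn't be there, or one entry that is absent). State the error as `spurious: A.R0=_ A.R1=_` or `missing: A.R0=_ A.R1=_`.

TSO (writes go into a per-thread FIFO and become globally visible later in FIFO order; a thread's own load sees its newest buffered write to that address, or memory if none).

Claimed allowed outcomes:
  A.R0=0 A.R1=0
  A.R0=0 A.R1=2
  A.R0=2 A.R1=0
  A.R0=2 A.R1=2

outcome vector order: (A.R0,A.R1)
TSO: 3 outcomes — {(0,0); (0,2); (2,2)}
claimed∖TSO = {(2,0)}

spurious: A.R0=2 A.R1=0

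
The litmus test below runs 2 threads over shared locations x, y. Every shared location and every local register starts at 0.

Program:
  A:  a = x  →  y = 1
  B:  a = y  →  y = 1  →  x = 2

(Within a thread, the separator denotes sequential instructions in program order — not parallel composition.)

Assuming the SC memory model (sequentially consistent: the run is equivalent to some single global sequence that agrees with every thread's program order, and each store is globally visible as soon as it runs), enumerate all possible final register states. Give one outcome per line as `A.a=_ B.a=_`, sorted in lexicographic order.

outcome vector order: (A.a,B.a)
|SC outcomes| = 3

A.a=0 B.a=0
A.a=0 B.a=1
A.a=2 B.a=0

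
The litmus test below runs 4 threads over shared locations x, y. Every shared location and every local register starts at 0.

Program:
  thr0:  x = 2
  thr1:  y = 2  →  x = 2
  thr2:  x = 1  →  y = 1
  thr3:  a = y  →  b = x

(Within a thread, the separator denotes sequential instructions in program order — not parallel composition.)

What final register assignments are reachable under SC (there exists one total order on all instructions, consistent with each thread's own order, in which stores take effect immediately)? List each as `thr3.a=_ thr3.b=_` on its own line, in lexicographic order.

thr3.a=0 thr3.b=0
thr3.a=0 thr3.b=1
thr3.a=0 thr3.b=2
thr3.a=1 thr3.b=1
thr3.a=1 thr3.b=2
thr3.a=2 thr3.b=0
thr3.a=2 thr3.b=1
thr3.a=2 thr3.b=2

outcome vector order: (thr3.a,thr3.b)
|SC outcomes| = 8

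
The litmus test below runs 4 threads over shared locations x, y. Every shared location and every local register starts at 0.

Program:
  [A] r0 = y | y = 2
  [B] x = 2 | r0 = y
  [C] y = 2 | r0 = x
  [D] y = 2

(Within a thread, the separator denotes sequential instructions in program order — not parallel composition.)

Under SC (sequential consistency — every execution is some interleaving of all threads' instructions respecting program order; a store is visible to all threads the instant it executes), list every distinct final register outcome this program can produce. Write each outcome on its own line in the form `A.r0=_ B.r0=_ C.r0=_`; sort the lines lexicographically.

outcome vector order: (A.r0,B.r0,C.r0)
|SC outcomes| = 6

A.r0=0 B.r0=0 C.r0=2
A.r0=0 B.r0=2 C.r0=0
A.r0=0 B.r0=2 C.r0=2
A.r0=2 B.r0=0 C.r0=2
A.r0=2 B.r0=2 C.r0=0
A.r0=2 B.r0=2 C.r0=2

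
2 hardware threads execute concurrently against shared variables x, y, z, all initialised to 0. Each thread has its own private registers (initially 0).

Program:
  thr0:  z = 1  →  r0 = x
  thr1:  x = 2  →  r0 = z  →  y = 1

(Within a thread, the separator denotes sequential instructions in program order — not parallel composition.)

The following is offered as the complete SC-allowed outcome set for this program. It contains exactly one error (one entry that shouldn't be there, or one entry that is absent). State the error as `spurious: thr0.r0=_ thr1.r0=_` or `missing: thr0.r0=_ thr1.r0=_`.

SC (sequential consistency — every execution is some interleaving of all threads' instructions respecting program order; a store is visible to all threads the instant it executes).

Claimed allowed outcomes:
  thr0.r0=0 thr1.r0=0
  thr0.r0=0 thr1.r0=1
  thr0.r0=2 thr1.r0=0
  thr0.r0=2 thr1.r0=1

outcome vector order: (thr0.r0,thr1.r0)
under SC → 0/1, 2/0, 2/1
claimed∖SC = {0/0}

spurious: thr0.r0=0 thr1.r0=0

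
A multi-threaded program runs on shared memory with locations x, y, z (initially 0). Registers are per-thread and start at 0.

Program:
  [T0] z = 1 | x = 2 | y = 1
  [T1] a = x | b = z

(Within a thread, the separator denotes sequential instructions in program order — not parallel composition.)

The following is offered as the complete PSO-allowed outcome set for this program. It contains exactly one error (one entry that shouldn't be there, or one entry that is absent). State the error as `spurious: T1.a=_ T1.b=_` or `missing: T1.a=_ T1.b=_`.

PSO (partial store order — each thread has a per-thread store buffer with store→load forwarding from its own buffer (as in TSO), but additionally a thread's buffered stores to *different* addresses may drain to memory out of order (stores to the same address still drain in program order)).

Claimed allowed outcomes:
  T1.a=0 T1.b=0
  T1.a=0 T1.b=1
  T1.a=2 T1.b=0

missing: T1.a=2 T1.b=1

outcome vector order: (T1.a,T1.b)
[PSO] allowed = {(0,0) (0,1) (2,0) (2,1)}
PSO∖claimed = {(2,1)}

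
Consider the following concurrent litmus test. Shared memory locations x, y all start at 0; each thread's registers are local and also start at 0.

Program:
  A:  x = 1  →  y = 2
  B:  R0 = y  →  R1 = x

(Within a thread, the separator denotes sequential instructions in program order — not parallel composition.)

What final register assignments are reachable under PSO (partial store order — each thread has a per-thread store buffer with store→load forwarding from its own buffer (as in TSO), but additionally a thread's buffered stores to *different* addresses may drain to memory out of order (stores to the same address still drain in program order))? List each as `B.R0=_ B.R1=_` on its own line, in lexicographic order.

outcome vector order: (B.R0,B.R1)
|PSO outcomes| = 4

B.R0=0 B.R1=0
B.R0=0 B.R1=1
B.R0=2 B.R1=0
B.R0=2 B.R1=1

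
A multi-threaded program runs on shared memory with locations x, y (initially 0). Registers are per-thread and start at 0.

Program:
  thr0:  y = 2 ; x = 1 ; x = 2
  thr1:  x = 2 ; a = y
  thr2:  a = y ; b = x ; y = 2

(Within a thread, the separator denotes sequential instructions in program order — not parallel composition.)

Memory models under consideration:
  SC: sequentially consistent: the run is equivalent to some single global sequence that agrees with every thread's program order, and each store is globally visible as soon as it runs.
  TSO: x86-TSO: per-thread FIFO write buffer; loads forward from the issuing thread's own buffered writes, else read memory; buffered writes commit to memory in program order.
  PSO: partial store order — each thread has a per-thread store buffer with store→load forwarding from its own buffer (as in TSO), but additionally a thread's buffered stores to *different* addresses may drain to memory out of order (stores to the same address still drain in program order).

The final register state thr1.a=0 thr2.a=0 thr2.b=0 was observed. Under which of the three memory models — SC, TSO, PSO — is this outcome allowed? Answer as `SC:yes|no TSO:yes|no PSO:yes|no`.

SC:yes TSO:yes PSO:yes

outcome vector order: (thr1.a,thr2.a,thr2.b)
[SC] allowed = {<0 0 0>, <0 0 1>, <0 0 2>, <0 2 1>, <0 2 2>, <2 0 0>, <2 0 1>, <2 0 2>, <2 2 0>, <2 2 1>, <2 2 2>}
[TSO] allowed = {<0 0 0>, <0 0 1>, <0 0 2>, <0 2 0>, <0 2 1>, <0 2 2>, <2 0 0>, <2 0 1>, <2 0 2>, <2 2 0>, <2 2 1>, <2 2 2>}
[PSO] allowed = {<0 0 0>, <0 0 1>, <0 0 2>, <0 2 0>, <0 2 1>, <0 2 2>, <2 0 0>, <2 0 1>, <2 0 2>, <2 2 0>, <2 2 1>, <2 2 2>}
target <0 0 0> ∈ {SC,TSO,PSO}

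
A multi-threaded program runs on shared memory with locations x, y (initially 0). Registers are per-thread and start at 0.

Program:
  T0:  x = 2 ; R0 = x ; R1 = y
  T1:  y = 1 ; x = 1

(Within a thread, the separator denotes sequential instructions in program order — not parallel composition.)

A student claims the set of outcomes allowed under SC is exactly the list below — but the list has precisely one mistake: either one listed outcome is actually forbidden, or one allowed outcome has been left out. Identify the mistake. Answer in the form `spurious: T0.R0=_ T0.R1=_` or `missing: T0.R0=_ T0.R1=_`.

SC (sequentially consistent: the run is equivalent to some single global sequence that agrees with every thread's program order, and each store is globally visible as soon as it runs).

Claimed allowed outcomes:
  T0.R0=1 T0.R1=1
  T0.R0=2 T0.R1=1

outcome vector order: (T0.R0,T0.R1)
SC (3): <1 1> <2 0> <2 1>
SC∖claimed = {<2 0>}

missing: T0.R0=2 T0.R1=0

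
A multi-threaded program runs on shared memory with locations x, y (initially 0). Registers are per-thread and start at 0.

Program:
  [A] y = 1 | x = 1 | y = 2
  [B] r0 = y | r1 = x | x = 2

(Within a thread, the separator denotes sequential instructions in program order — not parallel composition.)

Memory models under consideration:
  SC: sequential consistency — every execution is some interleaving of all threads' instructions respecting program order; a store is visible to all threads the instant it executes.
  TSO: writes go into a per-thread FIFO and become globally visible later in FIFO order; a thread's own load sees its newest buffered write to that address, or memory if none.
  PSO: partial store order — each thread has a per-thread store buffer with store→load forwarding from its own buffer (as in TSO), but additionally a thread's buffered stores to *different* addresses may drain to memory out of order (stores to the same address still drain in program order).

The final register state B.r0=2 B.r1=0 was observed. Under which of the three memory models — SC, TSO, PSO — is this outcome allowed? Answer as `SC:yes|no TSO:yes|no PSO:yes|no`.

outcome vector order: (B.r0,B.r1)
under SC → 0/0 0/1 1/0 1/1 2/1
under TSO → 0/0 0/1 1/0 1/1 2/1
under PSO → 0/0 0/1 1/0 1/1 2/0 2/1
target 2/0 ∈ {PSO}

SC:no TSO:no PSO:yes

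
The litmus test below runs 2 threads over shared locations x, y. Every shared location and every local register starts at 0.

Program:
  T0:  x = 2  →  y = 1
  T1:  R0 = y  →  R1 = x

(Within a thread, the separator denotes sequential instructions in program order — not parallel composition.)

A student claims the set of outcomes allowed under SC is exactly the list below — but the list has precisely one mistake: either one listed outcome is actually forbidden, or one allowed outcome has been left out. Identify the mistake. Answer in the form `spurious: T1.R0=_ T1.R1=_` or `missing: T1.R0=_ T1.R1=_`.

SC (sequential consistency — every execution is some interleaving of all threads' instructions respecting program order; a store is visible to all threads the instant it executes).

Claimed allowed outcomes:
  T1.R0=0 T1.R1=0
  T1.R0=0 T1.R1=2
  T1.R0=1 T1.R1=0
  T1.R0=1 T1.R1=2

spurious: T1.R0=1 T1.R1=0

outcome vector order: (T1.R0,T1.R1)
[SC] allowed = {<0 0>, <0 2>, <1 2>}
claimed∖SC = {<1 0>}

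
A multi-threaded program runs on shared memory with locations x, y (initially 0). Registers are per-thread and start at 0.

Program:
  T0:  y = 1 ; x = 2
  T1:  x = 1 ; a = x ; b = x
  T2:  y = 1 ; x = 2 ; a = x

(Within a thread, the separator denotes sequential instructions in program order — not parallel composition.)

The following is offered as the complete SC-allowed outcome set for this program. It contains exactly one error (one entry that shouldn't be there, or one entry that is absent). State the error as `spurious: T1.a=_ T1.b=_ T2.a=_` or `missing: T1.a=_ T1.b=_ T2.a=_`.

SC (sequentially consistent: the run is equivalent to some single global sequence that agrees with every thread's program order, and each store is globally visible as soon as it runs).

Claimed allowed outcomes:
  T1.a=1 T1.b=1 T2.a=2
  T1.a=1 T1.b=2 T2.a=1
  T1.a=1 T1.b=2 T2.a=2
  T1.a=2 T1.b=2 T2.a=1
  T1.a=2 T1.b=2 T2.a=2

missing: T1.a=1 T1.b=1 T2.a=1

outcome vector order: (T1.a,T1.b,T2.a)
SC: 6 outcomes — {(1,1,1), (1,1,2), (1,2,1), (1,2,2), (2,2,1), (2,2,2)}
SC∖claimed = {(1,1,1)}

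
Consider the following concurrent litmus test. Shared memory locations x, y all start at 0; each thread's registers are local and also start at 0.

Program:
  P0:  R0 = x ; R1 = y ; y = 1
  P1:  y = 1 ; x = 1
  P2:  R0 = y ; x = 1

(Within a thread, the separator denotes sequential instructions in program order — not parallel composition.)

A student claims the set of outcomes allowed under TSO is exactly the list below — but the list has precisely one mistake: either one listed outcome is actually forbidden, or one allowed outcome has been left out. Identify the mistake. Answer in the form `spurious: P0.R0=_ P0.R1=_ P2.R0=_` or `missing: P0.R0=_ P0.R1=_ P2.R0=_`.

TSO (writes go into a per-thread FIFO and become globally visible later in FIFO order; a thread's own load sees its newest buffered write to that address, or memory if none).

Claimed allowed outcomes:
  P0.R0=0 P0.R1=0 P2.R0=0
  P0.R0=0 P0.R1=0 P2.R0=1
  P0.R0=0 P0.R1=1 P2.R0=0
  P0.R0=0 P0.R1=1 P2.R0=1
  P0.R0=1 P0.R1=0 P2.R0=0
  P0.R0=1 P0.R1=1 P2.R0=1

outcome vector order: (P0.R0,P0.R1,P2.R0)
TSO: 7 outcomes — {<0 0 0> <0 0 1> <0 1 0> <0 1 1> <1 0 0> <1 1 0> <1 1 1>}
TSO∖claimed = {<1 1 0>}

missing: P0.R0=1 P0.R1=1 P2.R0=0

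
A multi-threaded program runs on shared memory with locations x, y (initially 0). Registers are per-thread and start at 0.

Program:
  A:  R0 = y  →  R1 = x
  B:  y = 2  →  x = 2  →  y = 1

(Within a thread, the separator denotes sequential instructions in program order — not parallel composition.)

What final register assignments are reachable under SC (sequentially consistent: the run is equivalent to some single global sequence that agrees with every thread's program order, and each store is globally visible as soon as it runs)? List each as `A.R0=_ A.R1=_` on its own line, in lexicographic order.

outcome vector order: (A.R0,A.R1)
|SC outcomes| = 5

A.R0=0 A.R1=0
A.R0=0 A.R1=2
A.R0=1 A.R1=2
A.R0=2 A.R1=0
A.R0=2 A.R1=2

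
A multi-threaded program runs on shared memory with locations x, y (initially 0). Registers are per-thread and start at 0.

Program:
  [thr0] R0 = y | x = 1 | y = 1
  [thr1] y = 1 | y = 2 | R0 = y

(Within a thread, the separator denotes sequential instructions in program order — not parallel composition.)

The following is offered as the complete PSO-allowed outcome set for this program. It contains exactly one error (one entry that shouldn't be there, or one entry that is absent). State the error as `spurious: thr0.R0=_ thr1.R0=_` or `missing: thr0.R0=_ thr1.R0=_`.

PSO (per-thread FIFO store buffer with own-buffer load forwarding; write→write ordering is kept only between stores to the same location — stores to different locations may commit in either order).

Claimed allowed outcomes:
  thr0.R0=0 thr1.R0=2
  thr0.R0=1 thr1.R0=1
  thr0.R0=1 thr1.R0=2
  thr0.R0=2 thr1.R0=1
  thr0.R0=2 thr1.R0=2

outcome vector order: (thr0.R0,thr1.R0)
PSO: 6 outcomes — {<0 1>; <0 2>; <1 1>; <1 2>; <2 1>; <2 2>}
PSO∖claimed = {<0 1>}

missing: thr0.R0=0 thr1.R0=1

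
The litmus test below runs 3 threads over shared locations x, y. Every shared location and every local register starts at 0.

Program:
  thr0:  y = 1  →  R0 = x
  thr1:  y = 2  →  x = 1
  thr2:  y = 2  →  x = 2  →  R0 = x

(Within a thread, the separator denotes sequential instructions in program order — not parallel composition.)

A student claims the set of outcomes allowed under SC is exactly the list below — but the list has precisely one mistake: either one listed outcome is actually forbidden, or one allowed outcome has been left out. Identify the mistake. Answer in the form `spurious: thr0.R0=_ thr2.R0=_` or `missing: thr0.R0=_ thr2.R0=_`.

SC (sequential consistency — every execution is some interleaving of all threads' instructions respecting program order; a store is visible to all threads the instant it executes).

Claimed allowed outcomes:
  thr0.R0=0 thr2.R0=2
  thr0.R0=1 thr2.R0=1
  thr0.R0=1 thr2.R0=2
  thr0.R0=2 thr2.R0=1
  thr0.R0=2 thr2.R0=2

missing: thr0.R0=0 thr2.R0=1

outcome vector order: (thr0.R0,thr2.R0)
SC: 6 outcomes — {<0 1>, <0 2>, <1 1>, <1 2>, <2 1>, <2 2>}
SC∖claimed = {<0 1>}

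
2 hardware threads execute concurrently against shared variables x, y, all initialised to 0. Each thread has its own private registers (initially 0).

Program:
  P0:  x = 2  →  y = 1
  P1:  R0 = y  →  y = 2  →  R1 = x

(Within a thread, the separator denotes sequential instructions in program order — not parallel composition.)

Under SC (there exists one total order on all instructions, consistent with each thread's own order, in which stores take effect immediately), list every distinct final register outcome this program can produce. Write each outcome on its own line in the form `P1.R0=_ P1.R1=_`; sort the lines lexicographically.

outcome vector order: (P1.R0,P1.R1)
|SC outcomes| = 3

P1.R0=0 P1.R1=0
P1.R0=0 P1.R1=2
P1.R0=1 P1.R1=2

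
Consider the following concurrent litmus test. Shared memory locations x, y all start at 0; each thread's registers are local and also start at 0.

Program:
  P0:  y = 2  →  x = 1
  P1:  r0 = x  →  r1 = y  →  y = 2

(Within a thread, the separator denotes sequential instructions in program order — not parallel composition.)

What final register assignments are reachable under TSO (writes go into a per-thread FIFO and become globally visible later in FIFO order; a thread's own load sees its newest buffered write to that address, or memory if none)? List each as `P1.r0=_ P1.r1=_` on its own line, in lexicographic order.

P1.r0=0 P1.r1=0
P1.r0=0 P1.r1=2
P1.r0=1 P1.r1=2

outcome vector order: (P1.r0,P1.r1)
|TSO outcomes| = 3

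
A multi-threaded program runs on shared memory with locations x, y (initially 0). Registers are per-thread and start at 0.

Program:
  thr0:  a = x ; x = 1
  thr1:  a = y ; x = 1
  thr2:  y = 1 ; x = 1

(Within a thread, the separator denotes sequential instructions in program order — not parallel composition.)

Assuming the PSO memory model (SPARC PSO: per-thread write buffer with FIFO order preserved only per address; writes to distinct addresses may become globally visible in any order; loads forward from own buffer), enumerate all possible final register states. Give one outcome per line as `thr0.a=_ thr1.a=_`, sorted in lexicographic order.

outcome vector order: (thr0.a,thr1.a)
|PSO outcomes| = 4

thr0.a=0 thr1.a=0
thr0.a=0 thr1.a=1
thr0.a=1 thr1.a=0
thr0.a=1 thr1.a=1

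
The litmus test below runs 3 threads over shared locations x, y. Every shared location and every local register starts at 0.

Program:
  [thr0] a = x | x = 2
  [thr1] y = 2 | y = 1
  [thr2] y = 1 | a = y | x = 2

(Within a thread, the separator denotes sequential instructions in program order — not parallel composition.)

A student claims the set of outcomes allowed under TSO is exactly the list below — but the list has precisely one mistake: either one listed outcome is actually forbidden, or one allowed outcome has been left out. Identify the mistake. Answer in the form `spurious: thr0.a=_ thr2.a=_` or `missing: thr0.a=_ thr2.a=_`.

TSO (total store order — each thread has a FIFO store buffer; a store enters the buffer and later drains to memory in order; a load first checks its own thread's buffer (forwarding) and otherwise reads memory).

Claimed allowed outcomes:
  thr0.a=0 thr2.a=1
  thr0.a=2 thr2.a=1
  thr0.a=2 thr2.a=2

missing: thr0.a=0 thr2.a=2

outcome vector order: (thr0.a,thr2.a)
TSO (4): (0,1) (0,2) (2,1) (2,2)
TSO∖claimed = {(0,2)}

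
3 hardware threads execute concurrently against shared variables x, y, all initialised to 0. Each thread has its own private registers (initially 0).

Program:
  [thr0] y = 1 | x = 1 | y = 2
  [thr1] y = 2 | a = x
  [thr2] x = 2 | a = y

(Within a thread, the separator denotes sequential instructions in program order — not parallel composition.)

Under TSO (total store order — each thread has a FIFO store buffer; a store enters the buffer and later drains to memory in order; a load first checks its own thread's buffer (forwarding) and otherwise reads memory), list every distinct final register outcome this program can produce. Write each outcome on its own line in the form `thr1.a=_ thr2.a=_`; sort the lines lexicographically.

outcome vector order: (thr1.a,thr2.a)
|TSO outcomes| = 9

thr1.a=0 thr2.a=0
thr1.a=0 thr2.a=1
thr1.a=0 thr2.a=2
thr1.a=1 thr2.a=0
thr1.a=1 thr2.a=1
thr1.a=1 thr2.a=2
thr1.a=2 thr2.a=0
thr1.a=2 thr2.a=1
thr1.a=2 thr2.a=2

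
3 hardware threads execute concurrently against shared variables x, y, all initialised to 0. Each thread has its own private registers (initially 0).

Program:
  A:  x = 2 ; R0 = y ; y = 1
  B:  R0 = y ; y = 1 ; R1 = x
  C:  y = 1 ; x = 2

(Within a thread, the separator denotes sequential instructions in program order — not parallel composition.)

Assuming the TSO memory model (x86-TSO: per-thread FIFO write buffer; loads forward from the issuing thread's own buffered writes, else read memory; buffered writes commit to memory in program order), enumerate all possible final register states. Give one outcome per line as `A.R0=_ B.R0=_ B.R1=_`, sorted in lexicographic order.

outcome vector order: (A.R0,B.R0,B.R1)
|TSO outcomes| = 8

A.R0=0 B.R0=0 B.R1=0
A.R0=0 B.R0=0 B.R1=2
A.R0=0 B.R0=1 B.R1=0
A.R0=0 B.R0=1 B.R1=2
A.R0=1 B.R0=0 B.R1=0
A.R0=1 B.R0=0 B.R1=2
A.R0=1 B.R0=1 B.R1=0
A.R0=1 B.R0=1 B.R1=2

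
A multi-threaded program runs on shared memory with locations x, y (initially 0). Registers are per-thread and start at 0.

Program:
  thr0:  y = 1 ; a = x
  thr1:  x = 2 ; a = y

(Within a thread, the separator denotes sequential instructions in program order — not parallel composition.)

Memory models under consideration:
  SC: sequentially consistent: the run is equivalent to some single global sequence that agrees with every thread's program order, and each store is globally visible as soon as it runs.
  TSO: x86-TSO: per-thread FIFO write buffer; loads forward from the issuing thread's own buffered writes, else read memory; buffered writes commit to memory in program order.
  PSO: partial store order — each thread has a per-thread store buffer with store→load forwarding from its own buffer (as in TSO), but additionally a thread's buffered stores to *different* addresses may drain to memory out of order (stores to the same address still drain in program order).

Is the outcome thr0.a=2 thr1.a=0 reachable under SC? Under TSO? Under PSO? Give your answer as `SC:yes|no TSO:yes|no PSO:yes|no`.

SC:yes TSO:yes PSO:yes

outcome vector order: (thr0.a,thr1.a)
SC: 3 outcomes — {01, 20, 21}
TSO: 4 outcomes — {00, 01, 20, 21}
PSO: 4 outcomes — {00, 01, 20, 21}
target 20 ∈ {SC,TSO,PSO}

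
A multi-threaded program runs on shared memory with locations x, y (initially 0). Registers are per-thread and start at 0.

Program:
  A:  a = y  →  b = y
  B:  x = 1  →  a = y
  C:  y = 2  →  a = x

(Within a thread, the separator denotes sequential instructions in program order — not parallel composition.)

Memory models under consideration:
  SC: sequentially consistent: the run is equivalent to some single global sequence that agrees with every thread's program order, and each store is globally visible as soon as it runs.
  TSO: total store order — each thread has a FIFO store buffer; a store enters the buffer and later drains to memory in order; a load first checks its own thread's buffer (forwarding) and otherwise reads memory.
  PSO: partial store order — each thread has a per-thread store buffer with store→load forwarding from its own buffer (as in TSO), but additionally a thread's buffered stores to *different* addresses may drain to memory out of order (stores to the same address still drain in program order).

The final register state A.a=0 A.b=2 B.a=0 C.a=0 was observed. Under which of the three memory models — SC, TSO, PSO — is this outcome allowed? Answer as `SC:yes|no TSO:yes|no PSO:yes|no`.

SC:no TSO:yes PSO:yes

outcome vector order: (A.a,A.b,B.a,C.a)
SC (9): (0,0,0,1) (0,0,2,0) (0,0,2,1) (0,2,0,1) (0,2,2,0) (0,2,2,1) (2,2,0,1) (2,2,2,0) (2,2,2,1)
TSO (12): (0,0,0,0) (0,0,0,1) (0,0,2,0) (0,0,2,1) (0,2,0,0) (0,2,0,1) (0,2,2,0) (0,2,2,1) (2,2,0,0) (2,2,0,1) (2,2,2,0) (2,2,2,1)
PSO (12): (0,0,0,0) (0,0,0,1) (0,0,2,0) (0,0,2,1) (0,2,0,0) (0,2,0,1) (0,2,2,0) (0,2,2,1) (2,2,0,0) (2,2,0,1) (2,2,2,0) (2,2,2,1)
target (0,2,0,0) ∈ {TSO,PSO}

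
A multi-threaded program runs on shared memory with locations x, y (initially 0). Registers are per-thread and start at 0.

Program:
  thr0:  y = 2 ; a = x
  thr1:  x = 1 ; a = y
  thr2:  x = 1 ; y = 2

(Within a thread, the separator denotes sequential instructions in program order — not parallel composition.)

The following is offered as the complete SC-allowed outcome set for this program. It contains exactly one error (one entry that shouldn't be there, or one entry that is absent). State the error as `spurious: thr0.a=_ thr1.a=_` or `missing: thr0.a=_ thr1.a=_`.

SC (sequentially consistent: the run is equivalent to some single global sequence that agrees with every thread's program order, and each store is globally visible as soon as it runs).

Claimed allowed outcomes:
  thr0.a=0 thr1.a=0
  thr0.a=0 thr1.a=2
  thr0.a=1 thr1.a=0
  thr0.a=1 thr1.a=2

outcome vector order: (thr0.a,thr1.a)
[SC] allowed = {<0 2>, <1 0>, <1 2>}
claimed∖SC = {<0 0>}

spurious: thr0.a=0 thr1.a=0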